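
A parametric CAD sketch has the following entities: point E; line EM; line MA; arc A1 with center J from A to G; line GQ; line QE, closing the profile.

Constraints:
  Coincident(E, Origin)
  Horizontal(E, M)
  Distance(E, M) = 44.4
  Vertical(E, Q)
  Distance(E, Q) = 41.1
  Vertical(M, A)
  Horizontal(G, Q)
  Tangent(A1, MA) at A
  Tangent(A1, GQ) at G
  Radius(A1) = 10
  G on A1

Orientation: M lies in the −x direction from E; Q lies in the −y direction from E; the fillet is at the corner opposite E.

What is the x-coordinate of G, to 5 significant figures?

-34.400

The virtual corner opposite E is at (-44.400, -41.100). Since A1 is tangent to MA there, JA ⟂ MA and the tangent condition forces JG to be normal to GQ, with radius 10.0, so the center J sits 10.0 in from both sides at J = (-34.400, -31.100). That places the tangent points at A = (-44.400, -31.100) on MA and G = (-34.400, -41.100) on GQ. So G.x = -34.400.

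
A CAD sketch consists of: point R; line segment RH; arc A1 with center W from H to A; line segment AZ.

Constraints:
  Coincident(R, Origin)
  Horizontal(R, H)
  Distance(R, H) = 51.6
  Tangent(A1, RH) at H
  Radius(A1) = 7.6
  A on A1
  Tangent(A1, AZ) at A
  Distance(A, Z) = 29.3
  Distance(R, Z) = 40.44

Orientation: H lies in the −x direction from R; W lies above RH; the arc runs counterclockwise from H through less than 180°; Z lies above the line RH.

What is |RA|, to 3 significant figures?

45.4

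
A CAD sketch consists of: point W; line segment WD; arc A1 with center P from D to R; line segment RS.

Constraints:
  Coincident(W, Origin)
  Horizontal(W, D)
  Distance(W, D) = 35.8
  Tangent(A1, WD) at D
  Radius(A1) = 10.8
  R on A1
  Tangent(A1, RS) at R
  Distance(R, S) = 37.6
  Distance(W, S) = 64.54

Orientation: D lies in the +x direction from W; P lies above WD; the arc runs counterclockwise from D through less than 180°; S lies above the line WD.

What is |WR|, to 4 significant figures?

48.09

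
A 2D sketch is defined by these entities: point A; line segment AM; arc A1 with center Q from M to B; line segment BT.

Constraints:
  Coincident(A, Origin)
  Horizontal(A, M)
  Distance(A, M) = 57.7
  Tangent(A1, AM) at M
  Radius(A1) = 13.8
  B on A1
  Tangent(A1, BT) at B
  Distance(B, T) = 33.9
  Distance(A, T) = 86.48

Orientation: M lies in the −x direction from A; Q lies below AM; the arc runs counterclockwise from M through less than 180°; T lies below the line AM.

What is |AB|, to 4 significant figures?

72.75

A is at the origin; AM is horizontal with |AM| = 57.7 and M on the −x side, so M = (-57.70, 0.000). The tangent condition forces QM to be normal to AM, so Q = M + (0, -13.8) = (-57.70, -13.80). Since QB ⟂ BT (tangency), |QT| = √(13.8² + 33.9²) = 36.60 regardless of where B sits on A1. So T lies on both circle(A, 86.48) and circle(Q, 36.60); the below-AM intersection is T = (-72.38, -47.33). B is the foot of the tangent from T: B = (-71.50, -13.44).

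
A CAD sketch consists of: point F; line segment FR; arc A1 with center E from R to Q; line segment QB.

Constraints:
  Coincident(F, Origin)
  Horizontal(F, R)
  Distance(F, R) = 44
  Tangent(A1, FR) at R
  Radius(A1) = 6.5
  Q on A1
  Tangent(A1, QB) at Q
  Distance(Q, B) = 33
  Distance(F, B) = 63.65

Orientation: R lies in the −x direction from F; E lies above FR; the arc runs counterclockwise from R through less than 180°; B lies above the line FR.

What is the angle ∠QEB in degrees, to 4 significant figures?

78.86°

Checks: |EQ| = 6.500 ✓; ∠(EQ, QB) = 90.00° ✓; |QB| = 33.00 ✓; |FB| = 63.65 ✓.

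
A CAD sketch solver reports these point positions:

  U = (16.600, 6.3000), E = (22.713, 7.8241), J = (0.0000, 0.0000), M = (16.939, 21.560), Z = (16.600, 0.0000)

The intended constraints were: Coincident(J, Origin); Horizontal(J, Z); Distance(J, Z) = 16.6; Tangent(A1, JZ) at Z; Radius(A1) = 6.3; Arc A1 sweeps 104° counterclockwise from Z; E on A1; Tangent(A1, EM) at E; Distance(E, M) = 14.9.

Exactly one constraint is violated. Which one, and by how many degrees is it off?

Tangent(A1, EM) at E — off by 8.80°.

J = (0.00, 0.00) ✓; J.y = 0.00, Z.y = 0.00 ✓; |JZ| = 16.60 ✓; ∠(UZ, ZJ) = 90.00° ✓; |UZ| = 6.300 ✓; bearing(U→E) − bearing(U→Z) = 104.0° ✓; |UE| = 6.300 ✓; ∠(UE, EM) = 81.20° ✗; |EM| = 14.90 ✓.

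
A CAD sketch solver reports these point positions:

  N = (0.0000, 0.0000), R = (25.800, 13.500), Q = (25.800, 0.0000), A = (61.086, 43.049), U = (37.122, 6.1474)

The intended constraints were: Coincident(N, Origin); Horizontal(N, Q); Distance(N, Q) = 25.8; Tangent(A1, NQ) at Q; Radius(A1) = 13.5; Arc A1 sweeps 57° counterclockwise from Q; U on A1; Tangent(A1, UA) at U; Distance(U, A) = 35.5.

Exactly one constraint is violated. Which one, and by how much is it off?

Distance(U, A) = 35.5 — off by 8.50.

N = (0.00, 0.00) ✓; N.y = 0.00, Q.y = 0.00 ✓; |NQ| = 25.80 ✓; ∠(RQ, QN) = 90.00° ✓; |RQ| = 13.50 ✓; bearing(R→U) − bearing(R→Q) = 57.00° ✓; |RU| = 13.50 ✓; ∠(RU, UA) = 90.00° ✓; |UA| = 44.00 ✗.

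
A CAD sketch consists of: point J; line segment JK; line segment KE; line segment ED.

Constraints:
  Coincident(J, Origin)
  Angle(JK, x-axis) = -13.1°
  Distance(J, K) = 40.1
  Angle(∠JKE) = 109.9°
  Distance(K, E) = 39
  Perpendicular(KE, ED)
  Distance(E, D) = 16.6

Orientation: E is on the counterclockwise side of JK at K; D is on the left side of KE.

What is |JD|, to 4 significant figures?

56.72

J is at the origin; JK runs at -13.1° with length 40.1, so K = 40.1·(cos -13.1°, sin -13.1°) = (39.06, -9.089). ∠JKE = 109.9°, so KE runs at -13.1° + (180° − 109.9°) = 57.00° from the x-axis; with |KE| = 39.0, E = K + 39.0·(cos 57.00°, sin 57.00°) = (60.30, 23.62). The perpendicularity gives ED at right angles to KE; with |ED| = 16.6 on the left of KE, D = E + 16.6·(-0.8387, 0.5446) = (46.38, 32.66). Then |JD| = |D − J| = 56.72.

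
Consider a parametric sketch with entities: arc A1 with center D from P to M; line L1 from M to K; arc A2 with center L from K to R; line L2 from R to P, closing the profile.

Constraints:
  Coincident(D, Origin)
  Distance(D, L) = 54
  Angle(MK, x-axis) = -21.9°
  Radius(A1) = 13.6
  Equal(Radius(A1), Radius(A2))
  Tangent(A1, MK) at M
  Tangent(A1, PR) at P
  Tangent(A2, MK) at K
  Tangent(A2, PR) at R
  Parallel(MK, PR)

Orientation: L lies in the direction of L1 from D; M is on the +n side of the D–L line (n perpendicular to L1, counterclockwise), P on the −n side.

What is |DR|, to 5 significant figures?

55.686

Tangency of A1 to both parallel lines with radius 13.6 puts M and P at D ± 13.6·n: M = (5.0726, 12.619), P = (-5.0726, -12.619). Equal radii place K and R the same way about L: K = L + 13.6·n = (55.176, -7.5228), R = L − 13.6·n = (45.031, -32.760). Then |DR| = |R − D| = 55.686.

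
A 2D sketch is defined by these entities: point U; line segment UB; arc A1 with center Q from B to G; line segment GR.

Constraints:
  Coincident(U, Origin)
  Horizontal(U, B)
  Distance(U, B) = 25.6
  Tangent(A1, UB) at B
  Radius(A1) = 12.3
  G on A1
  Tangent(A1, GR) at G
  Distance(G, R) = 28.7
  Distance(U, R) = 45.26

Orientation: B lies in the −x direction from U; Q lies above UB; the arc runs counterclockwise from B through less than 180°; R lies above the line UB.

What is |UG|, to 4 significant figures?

19.09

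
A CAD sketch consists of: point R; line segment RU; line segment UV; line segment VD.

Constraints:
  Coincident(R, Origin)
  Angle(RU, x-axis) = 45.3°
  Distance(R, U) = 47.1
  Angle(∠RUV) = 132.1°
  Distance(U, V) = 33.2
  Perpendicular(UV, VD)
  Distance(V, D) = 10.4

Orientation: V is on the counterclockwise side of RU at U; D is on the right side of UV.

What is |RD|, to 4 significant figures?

79.07

∠RUV = 132.1°, so UV runs at 45.3° + (180° − 132.1°) = 93.20° from the x-axis; with |UV| = 33.2, V = U + 33.2·(cos 93.20°, sin 93.20°) = (31.28, 66.63). The perpendicularity gives VD at right angles to UV; with |VD| = 10.4 on the right of UV, D = V + 10.4·(0.9984, 0.05582) = (41.66, 67.21). Then |RD| = |D − R| = 79.07.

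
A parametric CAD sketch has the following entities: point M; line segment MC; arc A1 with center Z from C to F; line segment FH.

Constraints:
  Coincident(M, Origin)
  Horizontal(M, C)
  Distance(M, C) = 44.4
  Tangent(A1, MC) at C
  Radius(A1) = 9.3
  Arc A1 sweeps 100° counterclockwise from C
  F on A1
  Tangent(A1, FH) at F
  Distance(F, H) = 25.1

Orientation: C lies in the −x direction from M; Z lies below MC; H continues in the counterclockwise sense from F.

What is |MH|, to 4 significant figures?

60.75

On A1, C sits at bearing 90° from Z; a 100° counterclockwise sweep puts F at bearing 190°, so F = Z + 9.3·(cos 190°, sin 190°) = (-53.56, -10.91). Since A1 is tangent to FH there, ZF ⟂ FH, so FH runs along (−sin 190°, cos 190°); with |FH| = 25.1, H = (-49.20, -35.63). Then |MH| = |H − M| = 60.75.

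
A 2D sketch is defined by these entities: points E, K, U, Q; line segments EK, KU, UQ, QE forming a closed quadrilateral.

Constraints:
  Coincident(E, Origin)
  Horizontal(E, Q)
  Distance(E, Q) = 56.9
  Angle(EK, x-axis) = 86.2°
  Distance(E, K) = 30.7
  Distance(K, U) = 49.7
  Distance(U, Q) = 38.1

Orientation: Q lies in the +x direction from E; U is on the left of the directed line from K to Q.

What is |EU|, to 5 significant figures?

63.595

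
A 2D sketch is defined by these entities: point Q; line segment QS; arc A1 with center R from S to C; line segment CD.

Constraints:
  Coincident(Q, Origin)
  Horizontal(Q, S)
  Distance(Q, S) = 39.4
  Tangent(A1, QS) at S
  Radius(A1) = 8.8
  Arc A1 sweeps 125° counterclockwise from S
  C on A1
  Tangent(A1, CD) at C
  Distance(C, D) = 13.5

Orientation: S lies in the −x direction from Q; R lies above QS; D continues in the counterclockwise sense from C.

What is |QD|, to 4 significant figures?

47.06

On A1, S sits at bearing -90° from R; a 125° counterclockwise sweep puts C at bearing 35°, so C = R + 8.8·(cos 35°, sin 35°) = (-32.19, 13.85). A1 meets CD tangentially, so RC is at right angles to CD, so CD runs along (−sin 35°, cos 35°); with |CD| = 13.5, D = (-39.93, 24.91). Then |QD| = |D − Q| = 47.06.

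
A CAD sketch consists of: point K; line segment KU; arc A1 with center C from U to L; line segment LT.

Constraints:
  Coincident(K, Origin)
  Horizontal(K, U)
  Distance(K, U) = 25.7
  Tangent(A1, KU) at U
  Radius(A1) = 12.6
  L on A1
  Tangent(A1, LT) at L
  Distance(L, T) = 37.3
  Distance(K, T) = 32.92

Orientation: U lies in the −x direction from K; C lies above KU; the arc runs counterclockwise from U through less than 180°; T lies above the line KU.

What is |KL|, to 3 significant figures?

16.9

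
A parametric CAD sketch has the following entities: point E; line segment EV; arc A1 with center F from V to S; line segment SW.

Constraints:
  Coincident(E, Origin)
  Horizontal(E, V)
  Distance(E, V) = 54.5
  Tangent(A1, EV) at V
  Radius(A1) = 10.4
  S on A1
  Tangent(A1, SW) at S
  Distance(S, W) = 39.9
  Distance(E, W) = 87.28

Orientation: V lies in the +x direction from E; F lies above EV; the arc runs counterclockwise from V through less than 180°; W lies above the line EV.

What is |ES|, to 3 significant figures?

65.1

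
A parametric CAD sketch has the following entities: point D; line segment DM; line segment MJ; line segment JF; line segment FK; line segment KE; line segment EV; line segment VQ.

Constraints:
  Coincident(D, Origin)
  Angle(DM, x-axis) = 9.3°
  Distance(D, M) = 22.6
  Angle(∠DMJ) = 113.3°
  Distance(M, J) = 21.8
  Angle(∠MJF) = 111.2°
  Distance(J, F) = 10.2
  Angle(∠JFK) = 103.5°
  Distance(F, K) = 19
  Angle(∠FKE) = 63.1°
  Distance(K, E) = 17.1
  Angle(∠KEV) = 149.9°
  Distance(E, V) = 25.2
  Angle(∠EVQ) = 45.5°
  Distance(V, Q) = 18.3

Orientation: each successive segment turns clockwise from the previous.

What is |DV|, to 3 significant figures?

48.3

∠FKE = 63.1° gives KE at 40.4° from the x-axis; with |KE| = 17.1, E = (23.5, -4.53). ∠KEV = 149.9° gives EV at 10.3° from the x-axis; with |EV| = 25.2, V = (48.3, -0.0233). Then |DV| = |V − D| = 48.3.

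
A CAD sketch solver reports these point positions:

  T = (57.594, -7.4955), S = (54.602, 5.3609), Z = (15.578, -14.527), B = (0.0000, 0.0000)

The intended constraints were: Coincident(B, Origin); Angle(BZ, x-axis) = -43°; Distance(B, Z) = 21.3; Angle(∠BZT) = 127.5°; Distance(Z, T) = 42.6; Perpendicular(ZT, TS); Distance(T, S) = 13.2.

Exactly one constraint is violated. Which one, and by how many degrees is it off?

Perpendicular(ZT, TS) — off by 3.60°.

B = (0.00, 0.00) ✓; BZ at -43.00° ✓; |BZ| = 21.30 ✓; ∠BZT = 127.5° ✓; |ZT| = 42.60 ✓; ∠(ZT, TS) = 93.60° ✗; |TS| = 13.20 ✓.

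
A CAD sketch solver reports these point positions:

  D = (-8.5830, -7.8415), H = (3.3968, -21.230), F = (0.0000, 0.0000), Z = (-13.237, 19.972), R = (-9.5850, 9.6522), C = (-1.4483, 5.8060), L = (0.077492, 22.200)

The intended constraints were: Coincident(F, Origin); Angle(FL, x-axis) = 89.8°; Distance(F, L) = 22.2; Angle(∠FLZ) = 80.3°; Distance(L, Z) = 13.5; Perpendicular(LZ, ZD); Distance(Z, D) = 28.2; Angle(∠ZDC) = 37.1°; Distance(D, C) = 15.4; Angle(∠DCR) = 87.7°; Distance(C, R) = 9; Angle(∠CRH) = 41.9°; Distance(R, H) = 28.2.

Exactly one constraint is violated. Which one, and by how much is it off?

Distance(R, H) = 28.2 — off by 5.30.

F = (0.00, 0.00) ✓; FL at 89.80° ✓; |FL| = 22.20 ✓; ∠FLZ = 80.30° ✓; |LZ| = 13.50 ✓; ∠(LZ, ZD) = 90.00° ✓; |ZD| = 28.20 ✓; ∠ZDC = 37.10° ✓; |DC| = 15.40 ✓; ∠DCR = 87.70° ✓; |CR| = 9.000 ✓; ∠CRH = 41.90° ✓; |RH| = 33.50 ✗.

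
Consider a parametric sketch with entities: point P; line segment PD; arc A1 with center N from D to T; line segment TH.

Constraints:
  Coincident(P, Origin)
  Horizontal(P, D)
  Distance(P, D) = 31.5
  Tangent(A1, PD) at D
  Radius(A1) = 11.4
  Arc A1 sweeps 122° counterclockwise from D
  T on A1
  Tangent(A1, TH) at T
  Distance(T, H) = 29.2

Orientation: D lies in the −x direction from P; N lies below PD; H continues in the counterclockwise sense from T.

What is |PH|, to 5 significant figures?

49.410

P is at the origin; PD is horizontal with |PD| = 31.5 and D on the −x side, so D = (-31.500, 0.0000). Tangency of A1 to PD means the radius ND is perpendicular to PD, so N = D + (0, -11.4) = (-31.500, -11.400). On A1, D sits at bearing 90° from N; a 122° counterclockwise sweep puts T at bearing 212°, so T = N + 11.4·(cos 212°, sin 212°) = (-41.168, -17.441). The tangent condition forces NT to be normal to TH, so TH runs along (−sin 212°, cos 212°); with |TH| = 29.2, H = (-25.694, -42.204). Then |PH| = |H − P| = 49.410.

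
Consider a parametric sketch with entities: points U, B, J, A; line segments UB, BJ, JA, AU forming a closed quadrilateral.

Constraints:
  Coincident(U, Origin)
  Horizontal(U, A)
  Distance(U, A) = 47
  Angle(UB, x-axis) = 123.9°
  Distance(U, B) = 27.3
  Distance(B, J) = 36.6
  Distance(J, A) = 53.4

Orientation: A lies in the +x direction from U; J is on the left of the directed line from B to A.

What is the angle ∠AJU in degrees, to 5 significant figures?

56.038°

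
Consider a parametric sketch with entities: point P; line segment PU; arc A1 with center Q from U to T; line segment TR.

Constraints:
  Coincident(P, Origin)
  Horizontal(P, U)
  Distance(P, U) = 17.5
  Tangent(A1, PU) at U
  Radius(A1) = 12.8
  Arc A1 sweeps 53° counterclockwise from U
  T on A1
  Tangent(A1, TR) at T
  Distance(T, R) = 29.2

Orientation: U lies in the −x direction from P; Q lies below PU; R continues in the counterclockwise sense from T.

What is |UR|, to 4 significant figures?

39.75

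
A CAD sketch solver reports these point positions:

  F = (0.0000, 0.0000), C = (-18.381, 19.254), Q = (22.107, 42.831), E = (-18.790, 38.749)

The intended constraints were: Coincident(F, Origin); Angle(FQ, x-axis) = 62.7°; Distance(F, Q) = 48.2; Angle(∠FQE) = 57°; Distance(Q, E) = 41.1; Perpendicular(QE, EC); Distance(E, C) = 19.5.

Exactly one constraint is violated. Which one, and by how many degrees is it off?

Perpendicular(QE, EC) — off by 4.50°.

F = (0.00, 0.00) ✓; FQ at 62.70° ✓; |FQ| = 48.20 ✓; ∠FQE = 57.00° ✓; |QE| = 41.10 ✓; ∠(QE, EC) = 85.50° ✗; |EC| = 19.50 ✓.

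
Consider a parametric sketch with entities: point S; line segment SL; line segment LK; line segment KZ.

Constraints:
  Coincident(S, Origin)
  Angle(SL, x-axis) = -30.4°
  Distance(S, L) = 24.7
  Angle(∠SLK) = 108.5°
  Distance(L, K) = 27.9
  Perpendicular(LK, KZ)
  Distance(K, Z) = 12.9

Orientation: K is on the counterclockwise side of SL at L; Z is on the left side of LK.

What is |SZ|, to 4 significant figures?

37.25

∠SLK = 108.5°, so LK runs at -30.4° + (180° − 108.5°) = 41.10° from the x-axis; with |LK| = 27.9, K = L + 27.9·(cos 41.10°, sin 41.10°) = (42.33, 5.842). LK is perpendicular to KZ; with |KZ| = 12.9 on the left of LK, Z = K + 12.9·(-0.6574, 0.7536) = (33.85, 15.56). Then |SZ| = |Z − S| = 37.25.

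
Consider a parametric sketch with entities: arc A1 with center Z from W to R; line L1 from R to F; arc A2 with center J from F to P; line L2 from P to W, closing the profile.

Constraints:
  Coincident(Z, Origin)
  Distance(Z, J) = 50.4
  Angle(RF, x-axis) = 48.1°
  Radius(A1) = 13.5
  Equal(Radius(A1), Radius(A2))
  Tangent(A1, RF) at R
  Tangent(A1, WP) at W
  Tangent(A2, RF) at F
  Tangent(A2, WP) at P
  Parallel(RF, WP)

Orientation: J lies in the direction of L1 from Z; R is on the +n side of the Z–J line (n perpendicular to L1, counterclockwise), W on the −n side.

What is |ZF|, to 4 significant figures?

52.18

Tangency of A1 to both parallel lines with radius 13.5 puts R and W at Z ± 13.5·n: R = (-10.05, 9.016), W = (10.05, -9.016). Equal radii place F and P the same way about J: F = J + 13.5·n = (23.61, 46.53), P = J − 13.5·n = (43.71, 28.50). Then |ZF| = |F − Z| = 52.18.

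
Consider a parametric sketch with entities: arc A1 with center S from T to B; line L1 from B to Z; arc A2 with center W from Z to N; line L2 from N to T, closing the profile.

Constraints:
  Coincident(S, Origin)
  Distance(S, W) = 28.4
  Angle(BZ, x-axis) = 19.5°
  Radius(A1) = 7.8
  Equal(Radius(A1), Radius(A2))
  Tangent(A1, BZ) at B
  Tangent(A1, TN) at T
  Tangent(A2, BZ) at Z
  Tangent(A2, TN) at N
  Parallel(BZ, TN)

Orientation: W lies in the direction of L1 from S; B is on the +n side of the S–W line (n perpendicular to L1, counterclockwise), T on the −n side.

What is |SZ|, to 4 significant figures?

29.45

The slot axis is L1's direction at 19.5°, so u = (cos 19.5°, sin 19.5°) = (0.9426, 0.3338) and n = (−sin 19.5°, cos 19.5°) = (-0.3338, 0.9426). S is at the origin and W lies 28.4 along u from S, so W = 28.4·u = (26.77, 9.480). Tangency of A1 to both parallel lines with radius 7.8 puts B and T at S ± 7.8·n: B = (-2.604, 7.353), T = (2.604, -7.353). Equal radii place Z and N the same way about W: Z = W + 7.8·n = (24.17, 16.83), N = W − 7.8·n = (29.37, 2.128). Then |SZ| = |Z − S| = 29.45.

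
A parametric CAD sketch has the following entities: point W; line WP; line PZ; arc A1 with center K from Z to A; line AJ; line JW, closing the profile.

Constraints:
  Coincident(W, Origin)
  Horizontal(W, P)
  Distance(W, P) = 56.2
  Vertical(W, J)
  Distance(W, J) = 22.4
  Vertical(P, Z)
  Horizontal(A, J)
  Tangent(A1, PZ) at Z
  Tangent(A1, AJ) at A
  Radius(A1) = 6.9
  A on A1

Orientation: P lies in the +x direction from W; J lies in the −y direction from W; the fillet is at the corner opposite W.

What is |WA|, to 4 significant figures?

54.15

The virtual corner opposite W is at (56.20, -22.40). Since A1 is tangent to PZ there, KZ ⟂ PZ and since A1 is tangent to AJ there, KA ⟂ AJ, with radius 6.9, so the center K sits 6.9 in from both sides at K = (49.30, -15.50). That places the tangent points at Z = (56.20, -15.50) on PZ and A = (49.30, -22.40) on AJ. Then |WA| = |A − W| = 54.15.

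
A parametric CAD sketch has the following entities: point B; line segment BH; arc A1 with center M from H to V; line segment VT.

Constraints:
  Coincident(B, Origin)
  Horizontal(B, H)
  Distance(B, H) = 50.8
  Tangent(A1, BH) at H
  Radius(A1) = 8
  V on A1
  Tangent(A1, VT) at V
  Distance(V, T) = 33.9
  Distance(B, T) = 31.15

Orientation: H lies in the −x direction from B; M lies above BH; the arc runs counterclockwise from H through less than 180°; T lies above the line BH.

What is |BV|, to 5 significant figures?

45.632

B is at the origin; B and H share the same y with |BH| = 50.8 and H on the −x side, so H = (-50.800, 0.0000). A1 meets BH tangentially, so MH is at right angles to BH, so M = H + (0, 8) = (-50.800, 8.0000). Since MV ⟂ VT (tangency), |MT| = √(8.0² + 33.9²) = 34.831 regardless of where V sits on A1. So T lies on both circle(B, 31.15) and circle(M, 34.831); the above-BH intersection is T = (-19.860, 23.998). V is the foot of the tangent from T: V = (-45.592, 1.9277).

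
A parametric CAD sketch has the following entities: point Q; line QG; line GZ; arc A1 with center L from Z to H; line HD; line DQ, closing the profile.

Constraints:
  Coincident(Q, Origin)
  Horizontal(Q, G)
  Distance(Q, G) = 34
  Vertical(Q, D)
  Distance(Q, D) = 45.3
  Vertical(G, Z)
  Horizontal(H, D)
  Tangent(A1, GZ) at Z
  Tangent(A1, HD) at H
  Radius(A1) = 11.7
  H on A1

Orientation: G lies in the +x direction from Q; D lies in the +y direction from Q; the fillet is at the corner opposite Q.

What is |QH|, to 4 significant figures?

50.49

The virtual corner opposite Q is at (34.00, 45.30). Since A1 is tangent to GZ there, LZ ⟂ GZ and tangency of A1 to HD means the radius LH is perpendicular to HD, with radius 11.7, so the center L sits 11.7 in from both sides at L = (22.30, 33.60). That places the tangent points at Z = (34.00, 33.60) on GZ and H = (22.30, 45.30) on HD. Then |QH| = |H − Q| = 50.49.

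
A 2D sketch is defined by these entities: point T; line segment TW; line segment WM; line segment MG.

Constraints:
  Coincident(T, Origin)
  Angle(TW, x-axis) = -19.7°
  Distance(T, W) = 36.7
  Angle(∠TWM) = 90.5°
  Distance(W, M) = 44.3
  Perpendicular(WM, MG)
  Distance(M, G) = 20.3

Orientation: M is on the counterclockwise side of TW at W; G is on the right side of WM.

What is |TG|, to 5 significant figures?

72.387

∠TWM = 90.5°, so WM runs at -19.7° + (180° − 90.5°) = 69.800° from the x-axis; with |WM| = 44.3, M = W + 44.3·(cos 69.800°, sin 69.800°) = (49.849, 29.204). WM ⟂ MG; with |MG| = 20.3 on the right of WM, G = M + 20.3·(0.93849, -0.34530) = (68.900, 22.194). Then |TG| = |G − T| = 72.387.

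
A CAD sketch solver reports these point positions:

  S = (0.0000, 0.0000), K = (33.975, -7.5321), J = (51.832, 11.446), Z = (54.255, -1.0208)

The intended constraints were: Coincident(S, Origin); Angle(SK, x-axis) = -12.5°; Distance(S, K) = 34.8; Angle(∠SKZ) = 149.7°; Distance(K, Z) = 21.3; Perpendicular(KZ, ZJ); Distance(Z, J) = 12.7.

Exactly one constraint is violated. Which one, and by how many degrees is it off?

Perpendicular(KZ, ZJ) — off by 6.80°.

S = (0.00, 0.00) ✓; SK at -12.50° ✓; |SK| = 34.80 ✓; ∠SKZ = 149.7° ✓; |KZ| = 21.30 ✓; ∠(KZ, ZJ) = 83.20° ✗; |ZJ| = 12.70 ✓.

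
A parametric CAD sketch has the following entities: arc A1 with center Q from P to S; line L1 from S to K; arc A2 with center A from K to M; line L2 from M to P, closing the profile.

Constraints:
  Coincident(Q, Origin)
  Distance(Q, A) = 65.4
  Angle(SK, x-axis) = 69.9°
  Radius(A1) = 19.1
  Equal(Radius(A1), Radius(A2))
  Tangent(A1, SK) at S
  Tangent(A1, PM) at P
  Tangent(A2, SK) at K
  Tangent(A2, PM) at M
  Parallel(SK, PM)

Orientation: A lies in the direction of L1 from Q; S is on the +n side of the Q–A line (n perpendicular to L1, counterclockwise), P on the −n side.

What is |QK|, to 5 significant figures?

68.132

The slot axis is L1's direction at 69.9°, so u = (cos 69.9°, sin 69.9°) = (0.34366, 0.93909) and n = (−sin 69.9°, cos 69.9°) = (-0.93909, 0.34366). Q is at the origin and A lies 65.4 along u from Q, so A = 65.4·u = (22.475, 61.417). Tangency of A1 to both parallel lines with radius 19.1 puts S and P at Q ± 19.1·n: S = (-17.937, 6.5639), P = (17.937, -6.5639). Equal radii place K and M the same way about A: K = A + 19.1·n = (4.5386, 67.981), M = A − 19.1·n = (40.412, 54.853). Then |QK| = |K − Q| = 68.132.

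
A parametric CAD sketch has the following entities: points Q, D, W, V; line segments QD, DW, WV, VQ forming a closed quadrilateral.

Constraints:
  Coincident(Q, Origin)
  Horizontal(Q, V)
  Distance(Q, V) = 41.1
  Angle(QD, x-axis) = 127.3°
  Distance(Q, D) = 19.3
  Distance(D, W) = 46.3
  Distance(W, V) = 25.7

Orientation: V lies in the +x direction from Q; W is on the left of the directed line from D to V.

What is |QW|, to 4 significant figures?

41.70

Checks: |DW| = 46.30 ✓; |WV| = 25.70 ✓.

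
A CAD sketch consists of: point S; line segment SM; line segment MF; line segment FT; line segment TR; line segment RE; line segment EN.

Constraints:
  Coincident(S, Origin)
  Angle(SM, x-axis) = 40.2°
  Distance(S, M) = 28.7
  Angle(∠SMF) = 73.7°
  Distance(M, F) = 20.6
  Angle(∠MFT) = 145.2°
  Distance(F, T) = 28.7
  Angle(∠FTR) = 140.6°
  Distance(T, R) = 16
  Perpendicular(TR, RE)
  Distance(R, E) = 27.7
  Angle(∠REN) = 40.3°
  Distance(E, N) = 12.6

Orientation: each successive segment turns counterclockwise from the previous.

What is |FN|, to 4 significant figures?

30.03

S is at the origin; SM runs at 40.2° with length 28.7, so M = (21.92, 18.52). ∠SMF = 73.7° gives MF at 146.5° from the x-axis; with |MF| = 20.6, F = (4.743, 29.89). ∠MFT = 145.2° gives FT at -178.7° from the x-axis; with |FT| = 28.7, T = (-23.95, 29.24). ∠FTR = 140.6° gives TR at -139.3° from the x-axis; with |TR| = 16.0, R = (-36.08, 18.81). TR ⟂ RE, so RE runs at -49.30°; with |RE| = 27.7, E = (-18.02, -2.190). ∠REN = 40.3° gives EN at 90.40° from the x-axis; with |EN| = 12.6, N = (-18.10, 10.41). Then |FN| = |N − F| = 30.03.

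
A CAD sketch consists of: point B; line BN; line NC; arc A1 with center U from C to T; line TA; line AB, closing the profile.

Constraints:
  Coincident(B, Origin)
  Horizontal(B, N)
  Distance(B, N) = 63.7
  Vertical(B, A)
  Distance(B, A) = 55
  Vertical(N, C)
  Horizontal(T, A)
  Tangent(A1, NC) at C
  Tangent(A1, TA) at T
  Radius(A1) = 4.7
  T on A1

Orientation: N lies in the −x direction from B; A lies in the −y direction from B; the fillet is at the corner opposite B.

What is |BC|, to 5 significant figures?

81.165

The virtual corner opposite B is at (-63.700, -55.000). The tangent condition forces UC to be normal to NC and A1 meets TA tangentially, so UT is at right angles to TA, with radius 4.7, so the center U sits 4.7 in from both sides at U = (-59.000, -50.300). That places the tangent points at C = (-63.700, -50.300) on NC and T = (-59.000, -55.000) on TA. Then |BC| = |C − B| = 81.165.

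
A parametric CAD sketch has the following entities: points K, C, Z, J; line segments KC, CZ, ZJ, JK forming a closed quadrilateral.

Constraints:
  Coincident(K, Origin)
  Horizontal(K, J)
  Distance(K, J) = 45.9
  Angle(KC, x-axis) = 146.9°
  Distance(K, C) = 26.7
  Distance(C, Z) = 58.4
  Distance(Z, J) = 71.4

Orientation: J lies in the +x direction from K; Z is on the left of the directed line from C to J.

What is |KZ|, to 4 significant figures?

63.38

K is at the origin; K and J share the same y with |KJ| = 45.9 and J in +x, so J = (45.9, 0). KC runs at 146.9° with |KC| = 26.7, so C = (-22.37, 14.58). Z is determined by |CZ| = 58.4 and |ZJ| = 71.4 together: it lies at the intersection of circle(C, 58.4) and circle(J, 71.4). With |CJ| = 69.81, the foot of the radical line on CJ is 22.82 from C and the perpendicular offset is √(58.4² − 22.82²) = 53.76. Taking the left-of-CJ solution: Z = (11.18, 62.39).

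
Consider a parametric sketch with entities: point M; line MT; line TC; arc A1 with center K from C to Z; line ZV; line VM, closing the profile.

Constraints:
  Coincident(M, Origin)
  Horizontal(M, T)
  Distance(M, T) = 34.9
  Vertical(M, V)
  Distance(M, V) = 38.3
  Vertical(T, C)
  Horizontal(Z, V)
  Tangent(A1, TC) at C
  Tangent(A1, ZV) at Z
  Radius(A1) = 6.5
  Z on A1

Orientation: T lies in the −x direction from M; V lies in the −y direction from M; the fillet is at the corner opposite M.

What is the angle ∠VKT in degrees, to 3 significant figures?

114°

M is at the origin; M and T share the same y with |MT| = 34.9 and T on the −x side, so T = (-34.9, 0.00). MV is vertical with |MV| = 38.3 and V on the −y side, so V = (0.00, -38.3). The virtual corner opposite M is at (-34.9, -38.3). The tangent condition forces KC to be normal to TC and A1 meets ZV tangentially, so KZ is at right angles to ZV, with radius 6.5, so the center K sits 6.5 in from both sides at K = (-28.4, -31.8). Then cos ∠VKT = KV·KT / (|KV||KT|), giving 114°.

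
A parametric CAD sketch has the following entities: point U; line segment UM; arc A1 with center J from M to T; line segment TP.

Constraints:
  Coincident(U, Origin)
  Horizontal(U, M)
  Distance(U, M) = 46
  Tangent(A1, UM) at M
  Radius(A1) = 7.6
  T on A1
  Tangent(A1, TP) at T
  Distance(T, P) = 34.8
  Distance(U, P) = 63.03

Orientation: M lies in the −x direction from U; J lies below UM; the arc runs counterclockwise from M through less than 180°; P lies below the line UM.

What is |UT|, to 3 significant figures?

54.2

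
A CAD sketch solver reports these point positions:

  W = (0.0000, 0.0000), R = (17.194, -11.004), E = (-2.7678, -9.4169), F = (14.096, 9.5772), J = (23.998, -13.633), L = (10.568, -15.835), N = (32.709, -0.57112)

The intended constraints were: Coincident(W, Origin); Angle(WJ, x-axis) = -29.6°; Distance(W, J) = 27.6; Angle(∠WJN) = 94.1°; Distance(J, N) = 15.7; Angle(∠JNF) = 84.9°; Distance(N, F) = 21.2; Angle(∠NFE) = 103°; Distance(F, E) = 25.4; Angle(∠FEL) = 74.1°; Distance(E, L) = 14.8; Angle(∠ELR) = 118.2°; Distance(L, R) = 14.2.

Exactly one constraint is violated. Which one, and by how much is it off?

Distance(L, R) = 14.2 — off by 6.00.

W = (0.00, 0.00) ✓; WJ at -29.60° ✓; |WJ| = 27.60 ✓; ∠WJN = 94.10° ✓; |JN| = 15.70 ✓; ∠JNF = 84.90° ✓; |NF| = 21.20 ✓; ∠NFE = 103.0° ✓; |FE| = 25.40 ✓; ∠FEL = 74.10° ✓; |EL| = 14.80 ✓; ∠ELR = 118.2° ✓; |LR| = 8.200 ✗.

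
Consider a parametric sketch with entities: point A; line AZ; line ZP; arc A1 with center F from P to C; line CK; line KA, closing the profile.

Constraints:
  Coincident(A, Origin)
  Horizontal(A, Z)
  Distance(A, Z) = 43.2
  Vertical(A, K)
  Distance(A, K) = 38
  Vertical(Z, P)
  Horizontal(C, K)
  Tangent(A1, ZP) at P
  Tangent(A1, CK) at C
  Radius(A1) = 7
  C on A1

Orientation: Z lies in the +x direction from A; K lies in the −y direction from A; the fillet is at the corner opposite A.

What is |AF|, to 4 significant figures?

47.66

AK is vertical with |AK| = 38.0 and K on the −y side, so K = (0.000, -38.00). The virtual corner opposite A is at (43.20, -38.00). Since A1 is tangent to ZP there, FP ⟂ ZP and A1 meets CK tangentially, so FC is at right angles to CK, with radius 7.0, so the center F sits 7.0 in from both sides at F = (36.20, -31.00). Then |AF| = |F − A| = 47.66.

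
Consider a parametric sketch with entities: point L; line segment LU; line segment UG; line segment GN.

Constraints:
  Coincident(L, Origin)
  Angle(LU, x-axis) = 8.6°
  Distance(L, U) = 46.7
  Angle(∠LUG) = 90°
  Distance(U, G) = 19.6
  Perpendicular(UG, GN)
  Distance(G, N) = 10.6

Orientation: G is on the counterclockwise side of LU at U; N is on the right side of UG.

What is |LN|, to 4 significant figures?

60.56

L is at the origin; LU runs at 8.6° with length 46.7, so U = 46.7·(cos 8.6°, sin 8.6°) = (46.17, 6.983). ∠LUG = 90.0°, so UG runs at 8.6° + (180° − 90.0°) = 98.60° from the x-axis; with |UG| = 19.6, G = U + 19.6·(cos 98.60°, sin 98.60°) = (43.24, 26.36). The perpendicularity gives GN at right angles to UG; with |GN| = 10.6 on the right of UG, N = G + 10.6·(0.9888, 0.1495) = (53.72, 27.95). Then |LN| = |N − L| = 60.56.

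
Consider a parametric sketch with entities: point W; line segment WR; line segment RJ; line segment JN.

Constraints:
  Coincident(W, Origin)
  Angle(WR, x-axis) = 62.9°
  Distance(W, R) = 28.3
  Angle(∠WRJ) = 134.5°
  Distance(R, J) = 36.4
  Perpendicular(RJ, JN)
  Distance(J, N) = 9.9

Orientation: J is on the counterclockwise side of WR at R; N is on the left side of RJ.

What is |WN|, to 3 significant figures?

57.2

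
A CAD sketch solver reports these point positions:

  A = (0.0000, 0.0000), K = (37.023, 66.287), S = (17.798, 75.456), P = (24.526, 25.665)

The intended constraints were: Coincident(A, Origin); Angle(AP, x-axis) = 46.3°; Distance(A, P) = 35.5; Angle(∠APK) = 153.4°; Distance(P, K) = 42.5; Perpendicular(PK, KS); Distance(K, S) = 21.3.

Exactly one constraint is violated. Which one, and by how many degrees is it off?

Perpendicular(PK, KS) — off by 8.40°.

A = (0.00, 0.00) ✓; AP at 46.30° ✓; |AP| = 35.50 ✓; ∠APK = 153.4° ✓; |PK| = 42.50 ✓; ∠(PK, KS) = 81.60° ✗; |KS| = 21.30 ✓.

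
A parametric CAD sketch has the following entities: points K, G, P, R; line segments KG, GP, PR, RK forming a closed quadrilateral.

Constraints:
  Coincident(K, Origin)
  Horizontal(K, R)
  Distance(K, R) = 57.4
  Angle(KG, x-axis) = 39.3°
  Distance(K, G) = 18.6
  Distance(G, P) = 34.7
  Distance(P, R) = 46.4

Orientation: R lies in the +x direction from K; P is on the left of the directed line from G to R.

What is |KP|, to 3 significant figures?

52.8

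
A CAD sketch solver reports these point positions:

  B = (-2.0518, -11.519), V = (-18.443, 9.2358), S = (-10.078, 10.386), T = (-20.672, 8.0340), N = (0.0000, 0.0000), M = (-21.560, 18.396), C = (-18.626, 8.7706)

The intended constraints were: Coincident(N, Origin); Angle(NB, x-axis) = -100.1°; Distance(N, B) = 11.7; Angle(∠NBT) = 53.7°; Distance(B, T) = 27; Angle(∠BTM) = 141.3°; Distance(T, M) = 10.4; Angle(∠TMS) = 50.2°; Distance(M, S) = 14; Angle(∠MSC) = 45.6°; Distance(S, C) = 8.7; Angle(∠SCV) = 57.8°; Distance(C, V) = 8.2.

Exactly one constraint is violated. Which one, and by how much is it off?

Distance(C, V) = 8.2 — off by 7.70.

N = (0.00, 0.00) ✓; NB at -100.1° ✓; |NB| = 11.70 ✓; ∠NBT = 53.70° ✓; |BT| = 27.00 ✓; ∠BTM = 141.3° ✓; |TM| = 10.40 ✓; ∠TMS = 50.20° ✓; |MS| = 14.00 ✓; ∠MSC = 45.60° ✓; |SC| = 8.699 ✓; ∠SCV = 57.82° ✓; |CV| = 0.4999 ✗.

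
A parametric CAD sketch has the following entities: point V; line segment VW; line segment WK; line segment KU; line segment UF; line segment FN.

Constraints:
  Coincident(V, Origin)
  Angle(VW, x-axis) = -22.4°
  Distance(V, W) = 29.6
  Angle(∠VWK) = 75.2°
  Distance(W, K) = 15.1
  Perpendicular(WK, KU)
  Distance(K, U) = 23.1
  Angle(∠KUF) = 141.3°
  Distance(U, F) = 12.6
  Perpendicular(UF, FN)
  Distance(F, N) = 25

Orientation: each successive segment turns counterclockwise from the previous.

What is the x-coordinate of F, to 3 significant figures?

-4.32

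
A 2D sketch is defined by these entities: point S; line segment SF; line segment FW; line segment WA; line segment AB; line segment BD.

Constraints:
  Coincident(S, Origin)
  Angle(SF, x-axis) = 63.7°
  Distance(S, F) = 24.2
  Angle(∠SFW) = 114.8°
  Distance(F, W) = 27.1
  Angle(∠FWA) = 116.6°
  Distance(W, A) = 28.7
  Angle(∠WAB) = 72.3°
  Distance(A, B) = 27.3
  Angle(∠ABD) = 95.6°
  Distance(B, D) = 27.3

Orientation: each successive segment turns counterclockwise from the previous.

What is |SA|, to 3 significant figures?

50.2

S is at the origin; SF runs at 63.7° with length 24.2, so F = (10.7, 21.7). ∠SFW = 114.8° gives FW at 129° from the x-axis; with |FW| = 27.1, W = (-6.30, 42.8). ∠FWA = 116.6° gives WA at -168° from the x-axis; with |WA| = 28.7, A = (-34.3, 36.7). Then |SA| = |A − S| = 50.2.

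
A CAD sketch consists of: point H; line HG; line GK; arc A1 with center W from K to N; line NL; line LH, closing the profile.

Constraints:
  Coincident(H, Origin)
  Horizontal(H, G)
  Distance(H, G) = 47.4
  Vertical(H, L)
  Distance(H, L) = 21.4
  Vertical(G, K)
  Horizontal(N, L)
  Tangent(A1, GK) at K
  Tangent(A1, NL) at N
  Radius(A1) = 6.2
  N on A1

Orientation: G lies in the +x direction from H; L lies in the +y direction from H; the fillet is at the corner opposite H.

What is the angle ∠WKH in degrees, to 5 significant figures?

17.780°

The virtual corner opposite H is at (47.400, 21.400). Since A1 is tangent to GK there, WK ⟂ GK and since A1 is tangent to NL there, WN ⟂ NL, with radius 6.2, so the center W sits 6.2 in from both sides at W = (41.200, 15.200). That places the tangent points at K = (47.400, 15.200) on GK and N = (41.200, 21.400) on NL. Then cos ∠WKH = KW·KH / (|KW||KH|), giving 17.780°.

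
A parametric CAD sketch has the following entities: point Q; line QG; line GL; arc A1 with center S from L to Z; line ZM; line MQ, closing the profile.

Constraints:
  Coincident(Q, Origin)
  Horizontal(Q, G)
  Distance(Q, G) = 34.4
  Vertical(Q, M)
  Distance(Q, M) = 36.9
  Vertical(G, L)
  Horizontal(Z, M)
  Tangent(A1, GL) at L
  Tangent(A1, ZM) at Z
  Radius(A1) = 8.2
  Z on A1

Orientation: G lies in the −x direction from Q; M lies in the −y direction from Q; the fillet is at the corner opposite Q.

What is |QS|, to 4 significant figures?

38.86

Q and M share the same x with |QM| = 36.9 and M on the −y side, so M = (0.000, -36.90). The virtual corner opposite Q is at (-34.40, -36.90). Tangency of A1 to GL means the radius SL is perpendicular to GL and the tangent condition forces SZ to be normal to ZM, with radius 8.2, so the center S sits 8.2 in from both sides at S = (-26.20, -28.70). Then |QS| = |S − Q| = 38.86.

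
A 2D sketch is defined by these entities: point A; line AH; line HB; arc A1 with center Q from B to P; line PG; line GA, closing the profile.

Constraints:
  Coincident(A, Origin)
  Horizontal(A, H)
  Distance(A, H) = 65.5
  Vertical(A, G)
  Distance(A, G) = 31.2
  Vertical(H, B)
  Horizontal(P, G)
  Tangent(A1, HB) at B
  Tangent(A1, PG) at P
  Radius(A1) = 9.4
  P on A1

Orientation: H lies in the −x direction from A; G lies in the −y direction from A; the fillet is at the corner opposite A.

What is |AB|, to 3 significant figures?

69.0

A is at the origin; AH is horizontal with |AH| = 65.5 and H on the −x side, so H = (-65.5, 0.00). AG is vertical with |AG| = 31.2 and G on the −y side, so G = (0.00, -31.2). The virtual corner opposite A is at (-65.5, -31.2). The tangent condition forces QB to be normal to HB and the tangent condition forces QP to be normal to PG, with radius 9.4, so the center Q sits 9.4 in from both sides at Q = (-56.1, -21.8). That places the tangent points at B = (-65.5, -21.8) on HB and P = (-56.1, -31.2) on PG. Then |AB| = |B − A| = 69.0.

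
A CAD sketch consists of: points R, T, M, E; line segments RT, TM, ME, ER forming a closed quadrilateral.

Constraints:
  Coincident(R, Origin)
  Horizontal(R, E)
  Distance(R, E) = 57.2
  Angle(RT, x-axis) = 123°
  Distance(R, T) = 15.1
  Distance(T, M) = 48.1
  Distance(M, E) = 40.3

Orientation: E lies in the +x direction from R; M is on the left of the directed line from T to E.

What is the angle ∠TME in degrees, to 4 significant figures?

97.45°

R is at the origin; RE is horizontal with |RE| = 57.2 and E in +x, so E = (57.2, 0). RT runs at 123.0° with |RT| = 15.1, so T = (-8.224, 12.66). M is determined by |TM| = 48.1 and |ME| = 40.3 together: it lies at the intersection of circle(T, 48.1) and circle(E, 40.3). With |TE| = 66.64, the foot of the radical line on TE is 38.49 from T and the perpendicular offset is √(48.1² − 38.49²) = 28.84. Taking the left-of-TE solution: M = (35.05, 33.67).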